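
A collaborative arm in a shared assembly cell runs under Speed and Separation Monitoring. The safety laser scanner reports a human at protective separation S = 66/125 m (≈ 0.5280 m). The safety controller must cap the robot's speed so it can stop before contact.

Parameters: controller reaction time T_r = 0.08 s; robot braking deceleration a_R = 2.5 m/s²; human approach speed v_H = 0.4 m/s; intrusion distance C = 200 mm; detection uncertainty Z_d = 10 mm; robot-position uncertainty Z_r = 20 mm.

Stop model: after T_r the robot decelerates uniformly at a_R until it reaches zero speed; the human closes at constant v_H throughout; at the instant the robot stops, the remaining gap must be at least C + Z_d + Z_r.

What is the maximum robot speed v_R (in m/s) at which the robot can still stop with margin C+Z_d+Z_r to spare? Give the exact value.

at the boundary: (1/5)·v² + (6/25)·v + (-133/500) = 0
  disc = (6/25)² − 4·(1/5)·(-133/500) = 169/625 ; √disc = 13/25
  v_R = (−(6/25) + 13/25) / (2·(1/5)) = 7/10 m/s
check:
stop time T_s = (7/10)/(5/2) = 0.2800 s
robot in T_r: 0.7000·0.0800 = 0.0560 m
robot under decel: 0.7000²/(2·2.5000) = 0.0980 m
person approaches 0.4000·(0.0800+0.2800) = 0.1440 m
C+Z_d+Z_r = 0.2000+0.0100+0.0200 = 0.2300 m
sum ≈ 0.0560+0.0980+0.1440+0.2300 ≈ 0.5280 m = S ✓

v_R_max = 7/10 m/s = 0.7000 m/s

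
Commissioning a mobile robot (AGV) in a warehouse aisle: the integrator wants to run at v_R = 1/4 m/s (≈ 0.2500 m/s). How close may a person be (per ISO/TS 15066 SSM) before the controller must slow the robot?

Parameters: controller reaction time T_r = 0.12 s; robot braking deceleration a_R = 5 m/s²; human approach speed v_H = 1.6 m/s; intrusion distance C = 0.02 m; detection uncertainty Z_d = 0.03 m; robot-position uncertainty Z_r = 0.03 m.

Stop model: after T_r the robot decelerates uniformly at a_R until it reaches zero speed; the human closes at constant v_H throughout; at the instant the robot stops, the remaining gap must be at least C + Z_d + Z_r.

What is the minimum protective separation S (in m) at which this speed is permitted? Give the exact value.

T_s = v_R/a_R = (1/4)/5 = 0.0500 s
robot covers v_R·T_r = 0.2500·0.1200 = 0.0300 m before braking
braking distance = 0.2500²/(2·5.0000) = 0.0063 m
human over T_r+T_s: 1.6000·(0.1200+0.0500) = 0.2720 m
residual clearance needed = 0.0200+0.0300+0.0300 = 0.0800 m
S_min ≈ 0.0300+0.0063+0.2720+0.0800  ⇒  S_min = 1553/4000 m

S_min = 1553/4000 m = 0.3882 m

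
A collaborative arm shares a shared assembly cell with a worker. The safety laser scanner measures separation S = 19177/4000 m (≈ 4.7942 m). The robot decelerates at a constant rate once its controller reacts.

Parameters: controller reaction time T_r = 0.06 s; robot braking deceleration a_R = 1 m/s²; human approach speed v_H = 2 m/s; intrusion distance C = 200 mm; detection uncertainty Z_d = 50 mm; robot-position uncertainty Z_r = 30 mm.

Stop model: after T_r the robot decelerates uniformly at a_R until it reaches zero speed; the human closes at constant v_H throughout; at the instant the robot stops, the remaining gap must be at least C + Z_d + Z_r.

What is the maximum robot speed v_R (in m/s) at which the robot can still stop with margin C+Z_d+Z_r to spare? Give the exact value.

at the boundary: (1/2)·v² + (103/50)·v + (-17577/4000) = 0
  disc = (103/50)² − 4·(1/2)·(-17577/4000) = 130321/10000 ; √disc = 361/100
  v_R = (−(103/50) + 361/100) / (2·(1/2)) = 31/20 m/s
check:
stop time T_s = (31/20)/1 = 1.5500 s
reaction-phase robot travel = 1.5500·0.0600 = 0.0930 m
braking distance = 1.5500²/(2·1.0000) = 1.2012 m
person approaches 2.0000·(0.0600+1.5500) = 3.2200 m
margins: 0.2000+0.0500+0.0300 = 0.2800 m
sum ≈ 0.0930+1.2012+3.2200+0.2800 ≈ 4.7942 m = S ✓

v_R_max = 31/20 m/s = 1.5500 m/s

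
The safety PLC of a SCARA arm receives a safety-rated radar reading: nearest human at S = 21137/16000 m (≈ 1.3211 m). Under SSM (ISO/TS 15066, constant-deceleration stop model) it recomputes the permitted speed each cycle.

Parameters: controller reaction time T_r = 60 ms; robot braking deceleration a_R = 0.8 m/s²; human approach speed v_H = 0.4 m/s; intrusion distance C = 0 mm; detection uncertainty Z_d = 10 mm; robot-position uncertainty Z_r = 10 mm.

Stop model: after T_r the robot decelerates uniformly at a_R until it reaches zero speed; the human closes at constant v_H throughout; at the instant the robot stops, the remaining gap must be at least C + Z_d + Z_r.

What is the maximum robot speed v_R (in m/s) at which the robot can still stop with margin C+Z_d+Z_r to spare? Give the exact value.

at the boundary: (5/8)·v² + (14/25)·v + (-20433/16000) = 0
  disc = (14/25)² − 4·(5/8)·(-20433/16000) = 561001/160000 ; √disc = 749/400
  v_R = (−(14/25) + 749/400) / (2·(5/8)) = 21/20 m/s
check:
stop time T_s = (21/20)/(4/5) = 1.3125 s
robot in T_r: 1.0500·0.0600 = 0.0630 m
robot under decel: 1.0500²/(2·0.8000) = 0.6891 m
human closes 0.4000·1.3725 = 0.5490 m
C+Z_d+Z_r = 0.0000+0.0100+0.0100 = 0.0200 m
sum ≈ 0.0630+0.6891+0.5490+0.0200 ≈ 1.3211 m = S ✓

v_R_max = 21/20 m/s = 1.0500 m/s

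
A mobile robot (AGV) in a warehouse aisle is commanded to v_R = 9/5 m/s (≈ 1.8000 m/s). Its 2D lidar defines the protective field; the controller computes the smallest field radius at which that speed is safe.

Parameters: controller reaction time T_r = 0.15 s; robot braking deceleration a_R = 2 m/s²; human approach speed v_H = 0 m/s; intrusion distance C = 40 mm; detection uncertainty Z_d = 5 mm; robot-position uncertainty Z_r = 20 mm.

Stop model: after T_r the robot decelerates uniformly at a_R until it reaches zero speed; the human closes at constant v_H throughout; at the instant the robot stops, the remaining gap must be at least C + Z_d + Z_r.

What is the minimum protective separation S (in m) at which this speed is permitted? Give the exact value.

stop time T_s = (9/5)/2 = 0.9000 s
robot covers v_R·T_r = 1.8000·0.1500 = 0.2700 m before braking
robot under decel: 1.8000²/(2·2.0000) = 0.8100 m
person approaches 0.0000·(0.1500+0.9000) = 0.0000 m
C+Z_d+Z_r = 0.0400+0.0050+0.0200 = 0.0650 m
S_min ≈ 0.2700+0.8100+0.0000+0.0650  ⇒  S_min = 229/200 m

S_min = 229/200 m = 1.1450 m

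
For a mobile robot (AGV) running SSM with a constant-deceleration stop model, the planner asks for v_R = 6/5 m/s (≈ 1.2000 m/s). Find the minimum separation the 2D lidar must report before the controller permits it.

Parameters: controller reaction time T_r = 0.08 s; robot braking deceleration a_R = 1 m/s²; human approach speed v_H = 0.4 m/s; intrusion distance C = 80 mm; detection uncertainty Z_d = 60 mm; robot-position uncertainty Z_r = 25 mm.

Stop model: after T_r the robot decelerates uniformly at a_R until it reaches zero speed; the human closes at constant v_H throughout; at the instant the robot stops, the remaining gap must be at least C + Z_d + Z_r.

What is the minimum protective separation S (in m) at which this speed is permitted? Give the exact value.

stop time T_s = (6/5)/1 = 1.2000 s
robot covers v_R·T_r = 1.2000·0.0800 = 0.0960 m before braking
robot covers 1.2000·1.2000 − ½·1.0000·1.2000² = 0.7200 m while stopping
human closes 0.4000·1.2800 = 0.5120 m
residual clearance needed = 0.0800+0.0600+0.0250 = 0.1650 m
S_min ≈ 0.0960+0.7200+0.5120+0.1650  ⇒  S_min = 1493/1000 m

S_min = 1493/1000 m = 1.4930 m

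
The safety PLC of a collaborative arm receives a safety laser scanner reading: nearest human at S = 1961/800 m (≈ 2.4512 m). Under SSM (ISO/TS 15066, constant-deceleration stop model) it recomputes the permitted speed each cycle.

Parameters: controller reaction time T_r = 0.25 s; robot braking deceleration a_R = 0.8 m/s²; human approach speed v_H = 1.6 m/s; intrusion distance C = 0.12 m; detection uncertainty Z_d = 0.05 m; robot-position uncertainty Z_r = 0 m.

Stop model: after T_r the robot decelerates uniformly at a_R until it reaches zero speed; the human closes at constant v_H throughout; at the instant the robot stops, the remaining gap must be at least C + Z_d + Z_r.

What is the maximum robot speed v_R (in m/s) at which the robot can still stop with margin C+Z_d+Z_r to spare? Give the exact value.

quadratic (5/8)·v² + (9/4)·v + (-301/160) = 0
  disc = (9/4)² − 4·(5/8)·(-301/160) = 625/64 ; √disc = 25/8
  v_R = (−(9/4) + 25/8) / (2·(5/8)) = 7/10 m/s
check:
T_s = v_R/a_R = (7/10)/(4/5) = 0.8750 s
reaction-phase robot travel = 0.7000·0.2500 = 0.1750 m
robot under decel: 0.7000²/(2·0.8000) = 0.3063 m
person approaches 1.6000·(0.2500+0.8750) = 1.8000 m
C+Z_d+Z_r = 0.1200+0.0500+0.0000 = 0.1700 m
sum ≈ 0.1750+0.3063+1.8000+0.1700 ≈ 2.4512 m = S ✓

v_R_max = 7/10 m/s = 0.7000 m/s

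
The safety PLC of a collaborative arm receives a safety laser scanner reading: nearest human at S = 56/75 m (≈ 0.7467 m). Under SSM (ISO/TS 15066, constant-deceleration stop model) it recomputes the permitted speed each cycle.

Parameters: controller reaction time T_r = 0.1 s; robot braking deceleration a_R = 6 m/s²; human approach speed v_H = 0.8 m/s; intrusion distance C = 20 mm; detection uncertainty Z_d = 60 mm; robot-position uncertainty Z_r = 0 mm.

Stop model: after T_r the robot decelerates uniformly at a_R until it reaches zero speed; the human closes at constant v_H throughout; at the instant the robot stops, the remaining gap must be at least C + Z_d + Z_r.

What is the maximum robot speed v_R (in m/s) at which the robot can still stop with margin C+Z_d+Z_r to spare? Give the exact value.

v_R_max = 8/5 m/s = 1.6000 m/s

quadratic (1/12)·v² + (7/30)·v + (-44/75) = 0
  disc = (7/30)² − 4·(1/12)·(-44/75) = 1/4 ; √disc = 1/2
  v_R = (−(7/30) + 1/2) / (2·(1/12)) = 8/5 m/s
check:
T_s = v_R/a_R = (8/5)/6 = 0.2667 s
robot covers v_R·T_r = 1.6000·0.1000 = 0.1600 m before braking
robot under decel: 1.6000²/(2·6.0000) = 0.2133 m
person approaches 0.8000·(0.1000+0.2667) = 0.2933 m
margins: 0.0200+0.0600+0.0000 = 0.0800 m
sum ≈ 0.1600+0.2133+0.2933+0.0800 ≈ 0.7467 m = S ✓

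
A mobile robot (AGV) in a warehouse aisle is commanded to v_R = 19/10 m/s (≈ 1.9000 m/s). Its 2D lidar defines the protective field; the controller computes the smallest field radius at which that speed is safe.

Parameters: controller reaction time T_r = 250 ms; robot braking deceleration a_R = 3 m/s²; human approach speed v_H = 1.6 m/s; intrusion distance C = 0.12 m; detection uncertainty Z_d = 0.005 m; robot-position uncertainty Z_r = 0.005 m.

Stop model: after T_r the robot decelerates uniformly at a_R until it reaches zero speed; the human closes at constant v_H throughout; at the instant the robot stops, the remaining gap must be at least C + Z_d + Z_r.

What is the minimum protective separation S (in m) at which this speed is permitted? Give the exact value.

S_min = 131/50 m = 2.6200 m

T_s = v_R/a_R = (19/10)/3 = 0.6333 s
reaction-phase robot travel = 1.9000·0.2500 = 0.4750 m
braking distance = 1.9000²/(2·3.0000) = 0.6017 m
human over T_r+T_s: 1.6000·(0.2500+0.6333) = 1.4133 m
residual clearance needed = 0.1200+0.0050+0.0050 = 0.1300 m
S_min ≈ 0.4750+0.6017+1.4133+0.1300  ⇒  S_min = 131/50 m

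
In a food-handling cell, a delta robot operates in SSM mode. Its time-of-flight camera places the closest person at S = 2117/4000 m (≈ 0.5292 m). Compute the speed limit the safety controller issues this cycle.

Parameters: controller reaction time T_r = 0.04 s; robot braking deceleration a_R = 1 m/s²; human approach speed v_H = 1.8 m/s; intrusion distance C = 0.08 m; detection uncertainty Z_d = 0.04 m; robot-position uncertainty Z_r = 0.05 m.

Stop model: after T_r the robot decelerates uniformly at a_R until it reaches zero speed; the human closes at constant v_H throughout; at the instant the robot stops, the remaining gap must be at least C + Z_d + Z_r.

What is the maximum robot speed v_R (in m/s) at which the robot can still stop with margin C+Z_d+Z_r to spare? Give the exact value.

v_R_max = 3/20 m/s = 0.1500 m/s

collect terms ⇒ (1/2)·v_R² + (46/25)·v_R + (-1149/4000) = 0
  disc = (46/25)² − 4·(1/2)·(-1149/4000) = 39601/10000 ; √disc = 199/100
  v_R = (−(46/25) + 199/100) / (2·(1/2)) = 3/20 m/s
check:
stop time T_s = (3/20)/1 = 0.1500 s
reaction-phase robot travel = 0.1500·0.0400 = 0.0060 m
robot under decel: 0.1500²/(2·1.0000) = 0.0112 m
human over T_r+T_s: 1.8000·(0.0400+0.1500) = 0.3420 m
C+Z_d+Z_r = 0.0800+0.0400+0.0500 = 0.1700 m
sum ≈ 0.0060+0.0112+0.3420+0.1700 ≈ 0.5292 m = S ✓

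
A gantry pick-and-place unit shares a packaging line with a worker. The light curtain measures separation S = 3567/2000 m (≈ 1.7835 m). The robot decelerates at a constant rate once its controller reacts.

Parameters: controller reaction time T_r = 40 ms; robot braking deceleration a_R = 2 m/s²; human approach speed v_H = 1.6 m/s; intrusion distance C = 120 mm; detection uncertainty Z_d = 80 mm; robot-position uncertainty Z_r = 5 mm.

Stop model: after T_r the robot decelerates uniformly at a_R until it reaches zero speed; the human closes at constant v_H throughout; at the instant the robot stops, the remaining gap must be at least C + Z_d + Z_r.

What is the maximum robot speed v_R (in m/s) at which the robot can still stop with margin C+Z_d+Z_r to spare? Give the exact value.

v_R_max = 13/10 m/s = 1.3000 m/s

at the boundary: (1/4)·v² + (21/25)·v + (-3029/2000) = 0
  disc = (21/25)² − 4·(1/4)·(-3029/2000) = 22201/10000 ; √disc = 149/100
  v_R = (−(21/25) + 149/100) / (2·(1/4)) = 13/10 m/s
check:
T_s = v_R/a_R = (13/10)/2 = 0.6500 s
robot covers v_R·T_r = 1.3000·0.0400 = 0.0520 m before braking
robot under decel: 1.3000²/(2·2.0000) = 0.4225 m
person approaches 1.6000·(0.0400+0.6500) = 1.1040 m
residual clearance needed = 0.1200+0.0800+0.0050 = 0.2050 m
sum ≈ 0.0520+0.4225+1.1040+0.2050 ≈ 1.7835 m = S ✓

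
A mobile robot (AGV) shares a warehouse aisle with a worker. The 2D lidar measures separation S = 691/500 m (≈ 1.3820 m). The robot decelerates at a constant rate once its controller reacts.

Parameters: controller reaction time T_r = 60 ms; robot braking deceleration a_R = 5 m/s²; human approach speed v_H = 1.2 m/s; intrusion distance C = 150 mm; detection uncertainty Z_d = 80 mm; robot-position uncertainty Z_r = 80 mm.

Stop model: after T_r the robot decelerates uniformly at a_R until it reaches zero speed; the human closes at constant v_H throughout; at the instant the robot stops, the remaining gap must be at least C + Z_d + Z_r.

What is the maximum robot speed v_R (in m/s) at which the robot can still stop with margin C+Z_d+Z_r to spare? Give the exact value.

at the boundary: (1/10)·v² + (3/10)·v + (-1) = 0
  disc = (3/10)² − 4·(1/10)·(-1) = 49/100 ; √disc = 7/10
  v_R = (−(3/10) + 7/10) / (2·(1/10)) = 2 m/s
check:
T_s = v_R/a_R = 2/5 = 0.4000 s
robot in T_r: 2.0000·0.0600 = 0.1200 m
braking distance = 2.0000²/(2·5.0000) = 0.4000 m
person approaches 1.2000·(0.0600+0.4000) = 0.5520 m
margins: 0.1500+0.0800+0.0800 = 0.3100 m
sum ≈ 0.1200+0.4000+0.5520+0.3100 ≈ 1.3820 m = S ✓

v_R_max = 2 m/s = 2.0000 m/s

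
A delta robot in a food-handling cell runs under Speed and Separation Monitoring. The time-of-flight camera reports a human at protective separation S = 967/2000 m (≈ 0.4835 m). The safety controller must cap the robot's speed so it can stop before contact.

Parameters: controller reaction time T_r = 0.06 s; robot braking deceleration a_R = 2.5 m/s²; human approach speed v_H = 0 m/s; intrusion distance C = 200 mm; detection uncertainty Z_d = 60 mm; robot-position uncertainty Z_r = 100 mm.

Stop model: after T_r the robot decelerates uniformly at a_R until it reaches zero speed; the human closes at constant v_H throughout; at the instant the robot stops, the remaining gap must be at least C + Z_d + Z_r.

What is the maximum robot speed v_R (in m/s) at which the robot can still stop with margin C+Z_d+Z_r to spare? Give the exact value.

at the boundary: (1/5)·v² + (3/50)·v + (-247/2000) = 0
  disc = (3/50)² − 4·(1/5)·(-247/2000) = 64/625 ; √disc = 8/25
  v_R = (−(3/50) + 8/25) / (2·(1/5)) = 13/20 m/s
check:
T_s = v_R/a_R = (13/20)/(5/2) = 0.2600 s
reaction-phase robot travel = 0.6500·0.0600 = 0.0390 m
robot under decel: 0.6500²/(2·2.5000) = 0.0845 m
person approaches 0.0000·(0.0600+0.2600) = 0.0000 m
C+Z_d+Z_r = 0.2000+0.0600+0.1000 = 0.3600 m
sum ≈ 0.0390+0.0845+0.0000+0.3600 ≈ 0.4835 m = S ✓

v_R_max = 13/20 m/s = 0.6500 m/s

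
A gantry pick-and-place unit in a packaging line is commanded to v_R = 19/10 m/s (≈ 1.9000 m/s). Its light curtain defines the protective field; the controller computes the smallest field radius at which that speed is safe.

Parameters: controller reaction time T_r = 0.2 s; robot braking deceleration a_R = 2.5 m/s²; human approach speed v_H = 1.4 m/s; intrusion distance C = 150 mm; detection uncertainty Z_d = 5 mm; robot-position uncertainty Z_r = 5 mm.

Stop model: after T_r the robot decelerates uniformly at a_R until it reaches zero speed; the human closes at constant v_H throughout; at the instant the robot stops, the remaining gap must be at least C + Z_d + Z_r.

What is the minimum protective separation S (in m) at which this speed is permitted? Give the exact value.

T_s = v_R/a_R = (19/10)/(5/2) = 0.7600 s
robot in T_r: 1.9000·0.2000 = 0.3800 m
robot covers 1.9000·0.7600 − ½·2.5000·0.7600² = 0.7220 m while stopping
person approaches 1.4000·(0.2000+0.7600) = 1.3440 m
C+Z_d+Z_r = 0.1500+0.0050+0.0050 = 0.1600 m
S_min ≈ 0.3800+0.7220+1.3440+0.1600  ⇒  S_min = 1303/500 m

S_min = 1303/500 m = 2.6060 m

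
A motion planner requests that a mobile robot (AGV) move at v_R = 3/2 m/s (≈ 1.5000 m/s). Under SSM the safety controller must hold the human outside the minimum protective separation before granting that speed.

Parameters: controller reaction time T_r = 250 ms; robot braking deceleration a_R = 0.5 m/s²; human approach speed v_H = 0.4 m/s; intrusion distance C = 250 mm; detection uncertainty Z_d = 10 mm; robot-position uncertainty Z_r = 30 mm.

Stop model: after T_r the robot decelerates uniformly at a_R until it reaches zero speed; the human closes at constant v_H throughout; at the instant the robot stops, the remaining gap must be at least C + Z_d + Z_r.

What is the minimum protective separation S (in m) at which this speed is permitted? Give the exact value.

stop time T_s = (3/2)/(1/2) = 3.0000 s
robot covers v_R·T_r = 1.5000·0.2500 = 0.3750 m before braking
robot under decel: 1.5000²/(2·0.5000) = 2.2500 m
human closes 0.4000·3.2500 = 1.3000 m
margins: 0.2500+0.0100+0.0300 = 0.2900 m
S_min ≈ 0.3750+2.2500+1.3000+0.2900  ⇒  S_min = 843/200 m

S_min = 843/200 m = 4.2150 m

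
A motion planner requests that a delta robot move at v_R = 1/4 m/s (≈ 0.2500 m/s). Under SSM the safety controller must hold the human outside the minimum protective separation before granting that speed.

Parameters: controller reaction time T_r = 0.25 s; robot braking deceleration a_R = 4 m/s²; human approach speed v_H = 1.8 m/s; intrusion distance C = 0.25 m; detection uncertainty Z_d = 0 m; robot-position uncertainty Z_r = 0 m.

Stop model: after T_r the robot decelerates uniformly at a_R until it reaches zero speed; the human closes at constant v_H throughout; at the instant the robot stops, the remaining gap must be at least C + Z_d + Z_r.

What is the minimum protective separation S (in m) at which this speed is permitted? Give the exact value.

T_s = v_R/a_R = (1/4)/4 = 0.0625 s
reaction-phase robot travel = 0.2500·0.2500 = 0.0625 m
robot under decel: 0.2500²/(2·4.0000) = 0.0078 m
human closes 1.8000·0.3125 = 0.5625 m
residual clearance needed = 0.2500+0.0000+0.0000 = 0.2500 m
S_min ≈ 0.0625+0.0078+0.5625+0.2500  ⇒  S_min = 113/128 m

S_min = 113/128 m = 0.8828 m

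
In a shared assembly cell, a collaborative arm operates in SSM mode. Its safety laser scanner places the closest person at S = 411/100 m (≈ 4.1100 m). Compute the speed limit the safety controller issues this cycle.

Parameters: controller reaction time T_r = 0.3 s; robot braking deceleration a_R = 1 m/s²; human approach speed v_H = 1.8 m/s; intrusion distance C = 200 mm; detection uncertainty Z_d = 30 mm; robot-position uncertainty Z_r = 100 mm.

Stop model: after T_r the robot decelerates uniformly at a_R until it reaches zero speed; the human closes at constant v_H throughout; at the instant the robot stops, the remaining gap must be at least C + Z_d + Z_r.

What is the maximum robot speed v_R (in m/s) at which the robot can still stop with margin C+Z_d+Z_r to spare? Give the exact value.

v_R_max = 6/5 m/s = 1.2000 m/s

quadratic (1/2)·v² + (21/10)·v + (-81/25) = 0
  disc = (21/10)² − 4·(1/2)·(-81/25) = 1089/100 ; √disc = 33/10
  v_R = (−(21/10) + 33/10) / (2·(1/2)) = 6/5 m/s
check:
braking lasts T_s = (6/5)/1 = 1.2000 s
robot in T_r: 1.2000·0.3000 = 0.3600 m
robot covers 1.2000·1.2000 − ½·1.0000·1.2000² = 0.7200 m while stopping
human over T_r+T_s: 1.8000·(0.3000+1.2000) = 2.7000 m
residual clearance needed = 0.2000+0.0300+0.1000 = 0.3300 m
sum ≈ 0.3600+0.7200+2.7000+0.3300 ≈ 4.1100 m = S ✓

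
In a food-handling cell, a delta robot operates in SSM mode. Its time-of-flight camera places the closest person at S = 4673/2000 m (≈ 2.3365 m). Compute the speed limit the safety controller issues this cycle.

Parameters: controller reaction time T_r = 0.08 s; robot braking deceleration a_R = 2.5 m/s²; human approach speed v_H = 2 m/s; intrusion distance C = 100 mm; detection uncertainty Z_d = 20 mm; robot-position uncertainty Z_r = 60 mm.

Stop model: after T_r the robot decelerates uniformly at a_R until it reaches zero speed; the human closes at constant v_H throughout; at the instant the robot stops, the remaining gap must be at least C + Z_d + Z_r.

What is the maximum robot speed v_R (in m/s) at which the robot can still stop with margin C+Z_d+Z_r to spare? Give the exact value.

v_R_max = 33/20 m/s = 1.6500 m/s

quadratic (1/5)·v² + (22/25)·v + (-3993/2000) = 0
  disc = (22/25)² − 4·(1/5)·(-3993/2000) = 5929/2500 ; √disc = 77/50
  v_R = (−(22/25) + 77/50) / (2·(1/5)) = 33/20 m/s
check:
T_s = v_R/a_R = (33/20)/(5/2) = 0.6600 s
robot covers v_R·T_r = 1.6500·0.0800 = 0.1320 m before braking
robot covers 1.6500·0.6600 − ½·2.5000·0.6600² = 0.5445 m while stopping
human over T_r+T_s: 2.0000·(0.0800+0.6600) = 1.4800 m
margins: 0.1000+0.0200+0.0600 = 0.1800 m
sum ≈ 0.1320+0.5445+1.4800+0.1800 ≈ 2.3365 m = S ✓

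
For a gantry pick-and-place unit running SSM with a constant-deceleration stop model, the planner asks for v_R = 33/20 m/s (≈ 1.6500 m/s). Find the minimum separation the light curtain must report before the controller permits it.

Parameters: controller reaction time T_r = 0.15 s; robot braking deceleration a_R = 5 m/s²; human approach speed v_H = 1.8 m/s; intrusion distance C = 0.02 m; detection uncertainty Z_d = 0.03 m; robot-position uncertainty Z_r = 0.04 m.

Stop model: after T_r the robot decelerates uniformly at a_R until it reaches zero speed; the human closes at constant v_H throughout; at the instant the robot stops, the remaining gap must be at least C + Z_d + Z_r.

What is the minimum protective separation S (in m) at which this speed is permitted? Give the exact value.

T_s = v_R/a_R = (33/20)/5 = 0.3300 s
robot covers v_R·T_r = 1.6500·0.1500 = 0.2475 m before braking
braking distance = 1.6500²/(2·5.0000) = 0.2722 m
person approaches 1.8000·(0.1500+0.3300) = 0.8640 m
margins: 0.0200+0.0300+0.0400 = 0.0900 m
S_min ≈ 0.2475+0.2722+0.8640+0.0900  ⇒  S_min = 1179/800 m

S_min = 1179/800 m = 1.4737 m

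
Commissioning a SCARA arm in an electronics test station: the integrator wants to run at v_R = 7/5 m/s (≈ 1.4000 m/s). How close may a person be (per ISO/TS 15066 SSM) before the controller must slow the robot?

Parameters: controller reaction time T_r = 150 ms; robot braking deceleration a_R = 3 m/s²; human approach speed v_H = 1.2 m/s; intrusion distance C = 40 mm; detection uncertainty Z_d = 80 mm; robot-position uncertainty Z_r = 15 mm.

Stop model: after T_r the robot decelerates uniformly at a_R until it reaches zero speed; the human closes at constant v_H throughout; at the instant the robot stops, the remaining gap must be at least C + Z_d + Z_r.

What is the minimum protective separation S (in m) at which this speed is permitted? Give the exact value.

stop time T_s = (7/5)/3 = 0.4667 s
robot covers v_R·T_r = 1.4000·0.1500 = 0.2100 m before braking
robot covers 1.4000·0.4667 − ½·3.0000·0.4667² = 0.3267 m while stopping
human closes 1.2000·0.6167 = 0.7400 m
C+Z_d+Z_r = 0.0400+0.0800+0.0150 = 0.1350 m
S_min ≈ 0.2100+0.3267+0.7400+0.1350  ⇒  S_min = 847/600 m

S_min = 847/600 m = 1.4117 m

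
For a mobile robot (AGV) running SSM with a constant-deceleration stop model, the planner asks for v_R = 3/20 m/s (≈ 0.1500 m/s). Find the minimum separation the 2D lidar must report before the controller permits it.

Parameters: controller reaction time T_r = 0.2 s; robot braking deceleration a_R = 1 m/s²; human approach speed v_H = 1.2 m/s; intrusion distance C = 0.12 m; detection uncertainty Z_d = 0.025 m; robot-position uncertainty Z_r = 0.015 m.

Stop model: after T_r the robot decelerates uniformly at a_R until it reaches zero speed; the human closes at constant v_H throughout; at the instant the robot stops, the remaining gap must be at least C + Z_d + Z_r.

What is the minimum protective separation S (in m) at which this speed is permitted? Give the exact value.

S_min = 497/800 m = 0.6212 m

T_s = v_R/a_R = (3/20)/1 = 0.1500 s
robot in T_r: 0.1500·0.2000 = 0.0300 m
braking distance = 0.1500²/(2·1.0000) = 0.0112 m
human closes 1.2000·0.3500 = 0.4200 m
margins: 0.1200+0.0250+0.0150 = 0.1600 m
S_min ≈ 0.0300+0.0112+0.4200+0.1600  ⇒  S_min = 497/800 m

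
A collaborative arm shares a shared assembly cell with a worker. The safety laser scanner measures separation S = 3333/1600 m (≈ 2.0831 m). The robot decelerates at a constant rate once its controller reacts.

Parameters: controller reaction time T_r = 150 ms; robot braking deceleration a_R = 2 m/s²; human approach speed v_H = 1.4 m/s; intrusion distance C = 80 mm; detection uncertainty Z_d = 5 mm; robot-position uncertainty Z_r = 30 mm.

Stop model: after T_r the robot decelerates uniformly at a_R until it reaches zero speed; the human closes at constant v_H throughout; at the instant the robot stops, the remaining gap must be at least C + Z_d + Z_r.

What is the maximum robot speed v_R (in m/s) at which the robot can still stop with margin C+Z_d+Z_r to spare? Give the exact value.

v_R_max = 29/20 m/s = 1.4500 m/s

at the boundary: (1/4)·v² + (17/20)·v + (-2813/1600) = 0
  disc = (17/20)² − 4·(1/4)·(-2813/1600) = 3969/1600 ; √disc = 63/40
  v_R = (−(17/20) + 63/40) / (2·(1/4)) = 29/20 m/s
check:
braking lasts T_s = (29/20)/2 = 0.7250 s
robot in T_r: 1.4500·0.1500 = 0.2175 m
braking distance = 1.4500²/(2·2.0000) = 0.5256 m
human closes 1.4000·0.8750 = 1.2250 m
C+Z_d+Z_r = 0.0800+0.0050+0.0300 = 0.1150 m
sum ≈ 0.2175+0.5256+1.2250+0.1150 ≈ 2.0831 m = S ✓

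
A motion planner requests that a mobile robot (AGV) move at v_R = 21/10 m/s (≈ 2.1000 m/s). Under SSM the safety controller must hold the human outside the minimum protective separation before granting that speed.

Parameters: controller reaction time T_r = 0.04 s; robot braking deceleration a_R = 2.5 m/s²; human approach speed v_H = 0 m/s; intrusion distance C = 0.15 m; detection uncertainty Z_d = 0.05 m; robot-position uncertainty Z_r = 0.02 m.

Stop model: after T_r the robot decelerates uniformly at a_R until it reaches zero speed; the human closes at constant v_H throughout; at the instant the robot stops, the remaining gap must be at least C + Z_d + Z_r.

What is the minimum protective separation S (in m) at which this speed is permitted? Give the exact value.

T_s = v_R/a_R = (21/10)/(5/2) = 0.8400 s
reaction-phase robot travel = 2.1000·0.0400 = 0.0840 m
robot covers 2.1000·0.8400 − ½·2.5000·0.8400² = 0.8820 m while stopping
human closes 0.0000·0.8800 = 0.0000 m
margins: 0.1500+0.0500+0.0200 = 0.2200 m
S_min ≈ 0.0840+0.8820+0.0000+0.2200  ⇒  S_min = 593/500 m

S_min = 593/500 m = 1.1860 m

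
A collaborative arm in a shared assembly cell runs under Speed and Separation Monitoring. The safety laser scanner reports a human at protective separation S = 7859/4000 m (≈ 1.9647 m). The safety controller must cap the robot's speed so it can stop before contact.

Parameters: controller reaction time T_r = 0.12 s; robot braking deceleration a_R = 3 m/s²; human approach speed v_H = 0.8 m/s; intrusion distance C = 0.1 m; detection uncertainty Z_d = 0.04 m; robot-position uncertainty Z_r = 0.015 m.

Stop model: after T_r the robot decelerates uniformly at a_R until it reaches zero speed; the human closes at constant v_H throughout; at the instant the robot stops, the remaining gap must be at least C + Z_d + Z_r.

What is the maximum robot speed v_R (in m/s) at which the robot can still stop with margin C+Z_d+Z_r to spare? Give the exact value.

v_R_max = 9/4 m/s = 2.2500 m/s

quadratic (1/6)·v² + (29/75)·v + (-1371/800) = 0
  disc = (29/75)² − 4·(1/6)·(-1371/800) = 116281/90000 ; √disc = 341/300
  v_R = (−(29/75) + 341/300) / (2·(1/6)) = 9/4 m/s
check:
stop time T_s = (9/4)/3 = 0.7500 s
robot in T_r: 2.2500·0.1200 = 0.2700 m
robot covers 2.2500·0.7500 − ½·3.0000·0.7500² = 0.8438 m while stopping
human over T_r+T_s: 0.8000·(0.1200+0.7500) = 0.6960 m
residual clearance needed = 0.1000+0.0400+0.0150 = 0.1550 m
sum ≈ 0.2700+0.8438+0.6960+0.1550 ≈ 1.9647 m = S ✓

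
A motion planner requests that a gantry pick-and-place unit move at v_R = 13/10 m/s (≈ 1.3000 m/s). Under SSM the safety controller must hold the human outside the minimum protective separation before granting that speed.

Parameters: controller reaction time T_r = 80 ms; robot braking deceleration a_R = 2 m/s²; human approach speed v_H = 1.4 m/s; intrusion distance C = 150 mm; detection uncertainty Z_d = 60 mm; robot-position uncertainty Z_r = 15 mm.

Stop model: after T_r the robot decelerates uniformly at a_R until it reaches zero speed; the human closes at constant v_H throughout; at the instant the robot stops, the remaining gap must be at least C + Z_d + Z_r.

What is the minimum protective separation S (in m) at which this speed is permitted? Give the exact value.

S_min = 3547/2000 m = 1.7735 m

T_s = v_R/a_R = (13/10)/2 = 0.6500 s
robot in T_r: 1.3000·0.0800 = 0.1040 m
braking distance = 1.3000²/(2·2.0000) = 0.4225 m
person approaches 1.4000·(0.0800+0.6500) = 1.0220 m
margins: 0.1500+0.0600+0.0150 = 0.2250 m
S_min ≈ 0.1040+0.4225+1.0220+0.2250  ⇒  S_min = 3547/2000 m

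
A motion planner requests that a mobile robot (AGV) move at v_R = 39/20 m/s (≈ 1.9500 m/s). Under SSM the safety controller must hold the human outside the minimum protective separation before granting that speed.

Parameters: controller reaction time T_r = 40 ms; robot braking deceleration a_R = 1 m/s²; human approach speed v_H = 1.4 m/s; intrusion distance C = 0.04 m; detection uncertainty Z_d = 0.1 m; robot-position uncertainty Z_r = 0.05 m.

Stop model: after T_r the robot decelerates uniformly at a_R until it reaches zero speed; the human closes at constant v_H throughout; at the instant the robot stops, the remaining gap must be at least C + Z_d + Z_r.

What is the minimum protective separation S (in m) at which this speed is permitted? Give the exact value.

T_s = v_R/a_R = (39/20)/1 = 1.9500 s
robot covers v_R·T_r = 1.9500·0.0400 = 0.0780 m before braking
robot covers 1.9500·1.9500 − ½·1.0000·1.9500² = 1.9013 m while stopping
person approaches 1.4000·(0.0400+1.9500) = 2.7860 m
residual clearance needed = 0.0400+0.1000+0.0500 = 0.1900 m
S_min ≈ 0.0780+1.9013+2.7860+0.1900  ⇒  S_min = 19821/4000 m

S_min = 19821/4000 m = 4.9553 m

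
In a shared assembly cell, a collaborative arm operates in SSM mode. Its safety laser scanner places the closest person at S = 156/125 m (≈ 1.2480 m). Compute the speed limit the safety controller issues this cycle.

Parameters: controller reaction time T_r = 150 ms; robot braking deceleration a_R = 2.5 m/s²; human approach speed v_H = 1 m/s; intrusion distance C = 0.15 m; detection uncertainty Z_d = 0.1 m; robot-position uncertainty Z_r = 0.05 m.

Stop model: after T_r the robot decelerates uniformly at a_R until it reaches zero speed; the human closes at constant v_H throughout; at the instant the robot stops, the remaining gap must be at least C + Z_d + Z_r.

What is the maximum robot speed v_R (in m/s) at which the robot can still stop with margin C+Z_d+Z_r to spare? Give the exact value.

at the boundary: (1/5)·v² + (11/20)·v + (-399/500) = 0
  disc = (11/20)² − 4·(1/5)·(-399/500) = 9409/10000 ; √disc = 97/100
  v_R = (−(11/20) + 97/100) / (2·(1/5)) = 21/20 m/s
check:
stop time T_s = (21/20)/(5/2) = 0.4200 s
robot covers v_R·T_r = 1.0500·0.1500 = 0.1575 m before braking
braking distance = 1.0500²/(2·2.5000) = 0.2205 m
human closes 1.0000·0.5700 = 0.5700 m
residual clearance needed = 0.1500+0.1000+0.0500 = 0.3000 m
sum ≈ 0.1575+0.2205+0.5700+0.3000 ≈ 1.2480 m = S ✓

v_R_max = 21/20 m/s = 1.0500 m/s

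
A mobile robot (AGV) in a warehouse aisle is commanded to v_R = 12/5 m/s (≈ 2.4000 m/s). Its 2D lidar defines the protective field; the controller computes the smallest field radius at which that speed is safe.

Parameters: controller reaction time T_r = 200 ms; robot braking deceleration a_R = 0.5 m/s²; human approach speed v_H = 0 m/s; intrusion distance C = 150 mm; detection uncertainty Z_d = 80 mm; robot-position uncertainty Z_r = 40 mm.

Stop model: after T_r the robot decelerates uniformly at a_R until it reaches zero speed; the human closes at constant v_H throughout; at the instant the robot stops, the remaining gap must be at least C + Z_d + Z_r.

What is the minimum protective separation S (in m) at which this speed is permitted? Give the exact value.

T_s = v_R/a_R = (12/5)/(1/2) = 4.8000 s
robot covers v_R·T_r = 2.4000·0.2000 = 0.4800 m before braking
robot under decel: 2.4000²/(2·0.5000) = 5.7600 m
person approaches 0.0000·(0.2000+4.8000) = 0.0000 m
residual clearance needed = 0.1500+0.0800+0.0400 = 0.2700 m
S_min ≈ 0.4800+5.7600+0.0000+0.2700  ⇒  S_min = 651/100 m

S_min = 651/100 m = 6.5100 m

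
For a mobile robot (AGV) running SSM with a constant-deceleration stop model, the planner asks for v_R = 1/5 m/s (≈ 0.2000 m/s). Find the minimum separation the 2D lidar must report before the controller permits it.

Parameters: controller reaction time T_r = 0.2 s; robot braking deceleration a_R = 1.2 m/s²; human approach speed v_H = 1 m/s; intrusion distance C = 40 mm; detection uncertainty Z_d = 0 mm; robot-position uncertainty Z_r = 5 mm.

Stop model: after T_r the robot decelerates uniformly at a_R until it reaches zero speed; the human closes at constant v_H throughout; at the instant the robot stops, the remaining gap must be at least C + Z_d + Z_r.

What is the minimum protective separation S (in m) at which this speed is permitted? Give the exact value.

braking lasts T_s = (1/5)/(6/5) = 0.1667 s
robot covers v_R·T_r = 0.2000·0.2000 = 0.0400 m before braking
braking distance = 0.2000²/(2·1.2000) = 0.0167 m
person approaches 1.0000·(0.2000+0.1667) = 0.3667 m
C+Z_d+Z_r = 0.0400+0.0000+0.0050 = 0.0450 m
S_min ≈ 0.0400+0.0167+0.3667+0.0450  ⇒  S_min = 281/600 m

S_min = 281/600 m = 0.4683 m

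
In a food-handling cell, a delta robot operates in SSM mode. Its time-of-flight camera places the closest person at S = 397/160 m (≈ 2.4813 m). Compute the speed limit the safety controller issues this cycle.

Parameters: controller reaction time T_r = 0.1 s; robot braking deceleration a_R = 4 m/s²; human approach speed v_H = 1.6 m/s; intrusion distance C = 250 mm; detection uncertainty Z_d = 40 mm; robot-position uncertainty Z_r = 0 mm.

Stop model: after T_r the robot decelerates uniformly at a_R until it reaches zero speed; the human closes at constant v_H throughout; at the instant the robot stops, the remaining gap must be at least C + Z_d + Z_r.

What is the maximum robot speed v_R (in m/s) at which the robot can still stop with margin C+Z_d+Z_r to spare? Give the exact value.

v_R_max = 5/2 m/s = 2.5000 m/s

collect terms ⇒ (1/8)·v_R² + (1/2)·v_R + (-65/32) = 0
  disc = (1/2)² − 4·(1/8)·(-65/32) = 81/64 ; √disc = 9/8
  v_R = (−(1/2) + 9/8) / (2·(1/8)) = 5/2 m/s
check:
stop time T_s = (5/2)/4 = 0.6250 s
reaction-phase robot travel = 2.5000·0.1000 = 0.2500 m
robot covers 2.5000·0.6250 − ½·4.0000·0.6250² = 0.7812 m while stopping
human closes 1.6000·0.7250 = 1.1600 m
C+Z_d+Z_r = 0.2500+0.0400+0.0000 = 0.2900 m
sum ≈ 0.2500+0.7812+1.1600+0.2900 ≈ 2.4813 m = S ✓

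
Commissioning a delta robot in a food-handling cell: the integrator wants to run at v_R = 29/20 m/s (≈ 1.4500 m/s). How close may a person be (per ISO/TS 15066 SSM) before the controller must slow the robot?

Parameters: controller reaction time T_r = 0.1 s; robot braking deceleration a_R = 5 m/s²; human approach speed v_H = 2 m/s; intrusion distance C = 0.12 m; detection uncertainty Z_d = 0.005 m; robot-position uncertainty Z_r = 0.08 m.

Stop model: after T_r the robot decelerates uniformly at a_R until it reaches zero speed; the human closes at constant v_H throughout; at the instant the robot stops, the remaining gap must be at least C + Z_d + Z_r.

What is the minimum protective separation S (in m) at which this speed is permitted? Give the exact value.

braking lasts T_s = (29/20)/5 = 0.2900 s
robot in T_r: 1.4500·0.1000 = 0.1450 m
braking distance = 1.4500²/(2·5.0000) = 0.2102 m
person approaches 2.0000·(0.1000+0.2900) = 0.7800 m
margins: 0.1200+0.0050+0.0800 = 0.2050 m
S_min ≈ 0.1450+0.2102+0.7800+0.2050  ⇒  S_min = 5361/4000 m

S_min = 5361/4000 m = 1.3402 m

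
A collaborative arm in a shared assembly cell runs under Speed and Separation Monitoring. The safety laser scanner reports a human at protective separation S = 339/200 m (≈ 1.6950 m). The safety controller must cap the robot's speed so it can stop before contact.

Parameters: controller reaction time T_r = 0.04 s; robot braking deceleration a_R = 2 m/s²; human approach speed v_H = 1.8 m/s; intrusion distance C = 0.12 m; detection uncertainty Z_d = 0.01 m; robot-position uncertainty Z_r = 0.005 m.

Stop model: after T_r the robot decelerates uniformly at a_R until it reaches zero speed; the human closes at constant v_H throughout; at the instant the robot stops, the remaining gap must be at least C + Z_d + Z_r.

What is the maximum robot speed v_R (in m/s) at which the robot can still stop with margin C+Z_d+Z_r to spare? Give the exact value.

v_R_max = 6/5 m/s = 1.2000 m/s

quadratic (1/4)·v² + (47/50)·v + (-186/125) = 0
  disc = (47/50)² − 4·(1/4)·(-186/125) = 5929/2500 ; √disc = 77/50
  v_R = (−(47/50) + 77/50) / (2·(1/4)) = 6/5 m/s
check:
braking lasts T_s = (6/5)/2 = 0.6000 s
robot in T_r: 1.2000·0.0400 = 0.0480 m
robot under decel: 1.2000²/(2·2.0000) = 0.3600 m
person approaches 1.8000·(0.0400+0.6000) = 1.1520 m
residual clearance needed = 0.1200+0.0100+0.0050 = 0.1350 m
sum ≈ 0.0480+0.3600+1.1520+0.1350 ≈ 1.6950 m = S ✓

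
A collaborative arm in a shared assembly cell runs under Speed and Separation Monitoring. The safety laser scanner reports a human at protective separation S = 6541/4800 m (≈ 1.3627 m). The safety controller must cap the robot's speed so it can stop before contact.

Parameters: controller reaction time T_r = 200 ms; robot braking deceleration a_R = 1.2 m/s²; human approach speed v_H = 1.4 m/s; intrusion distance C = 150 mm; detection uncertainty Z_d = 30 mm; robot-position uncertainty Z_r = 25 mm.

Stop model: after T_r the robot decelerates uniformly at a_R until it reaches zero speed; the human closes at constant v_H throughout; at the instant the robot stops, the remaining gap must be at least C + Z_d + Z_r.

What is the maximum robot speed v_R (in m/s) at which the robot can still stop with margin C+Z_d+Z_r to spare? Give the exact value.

v_R_max = 11/20 m/s = 0.5500 m/s

at the boundary: (5/12)·v² + (41/30)·v + (-4213/4800) = 0
  disc = (41/30)² − 4·(5/12)·(-4213/4800) = 5329/1600 ; √disc = 73/40
  v_R = (−(41/30) + 73/40) / (2·(5/12)) = 11/20 m/s
check:
T_s = v_R/a_R = (11/20)/(6/5) = 0.4583 s
reaction-phase robot travel = 0.5500·0.2000 = 0.1100 m
braking distance = 0.5500²/(2·1.2000) = 0.1260 m
person approaches 1.4000·(0.2000+0.4583) = 0.9217 m
margins: 0.1500+0.0300+0.0250 = 0.2050 m
sum ≈ 0.1100+0.1260+0.9217+0.2050 ≈ 1.3627 m = S ✓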